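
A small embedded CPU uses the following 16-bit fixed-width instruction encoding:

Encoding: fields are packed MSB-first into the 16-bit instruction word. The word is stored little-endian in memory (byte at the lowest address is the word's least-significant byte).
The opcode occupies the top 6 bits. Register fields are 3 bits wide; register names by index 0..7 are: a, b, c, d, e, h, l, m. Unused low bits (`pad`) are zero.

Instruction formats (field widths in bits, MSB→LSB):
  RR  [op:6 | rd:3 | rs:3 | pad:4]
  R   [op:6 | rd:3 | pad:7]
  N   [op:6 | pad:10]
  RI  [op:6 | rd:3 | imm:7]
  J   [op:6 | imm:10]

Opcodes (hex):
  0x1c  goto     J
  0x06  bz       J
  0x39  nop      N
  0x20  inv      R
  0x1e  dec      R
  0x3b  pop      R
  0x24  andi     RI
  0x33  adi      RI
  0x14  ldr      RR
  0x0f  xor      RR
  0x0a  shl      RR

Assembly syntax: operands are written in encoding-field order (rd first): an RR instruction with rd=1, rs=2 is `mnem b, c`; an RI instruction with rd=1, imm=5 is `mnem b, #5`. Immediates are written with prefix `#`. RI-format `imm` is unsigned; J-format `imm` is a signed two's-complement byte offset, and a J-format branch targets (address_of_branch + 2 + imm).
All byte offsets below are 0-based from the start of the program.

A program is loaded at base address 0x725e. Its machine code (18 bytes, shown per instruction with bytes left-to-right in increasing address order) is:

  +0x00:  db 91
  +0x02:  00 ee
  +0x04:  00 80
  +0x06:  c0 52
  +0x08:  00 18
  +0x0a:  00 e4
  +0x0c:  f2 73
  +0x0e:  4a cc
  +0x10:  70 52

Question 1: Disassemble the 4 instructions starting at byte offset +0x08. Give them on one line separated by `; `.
@+08  little-endian(00 18) = 0x1800
  op=0x1800>>10=0x6 ⇒ bz (J)
  imm: (w>>0)&0x3ff=0x0 → #0
@+0a  little-endian(00 e4) = 0xe400
  op=0xe400>>10=0x39 ⇒ nop (N)
@+0c  little-endian(f2 73) = 0x73f2
  op=0x73f2>>10=0x1c ⇒ goto (J)
  imm: (w>>0)&0x3ff=0x3f2 (s10→-14) → #-14
@+0e  little-endian(4a cc) = 0xcc4a
  op=0xcc4a>>10=0x33 ⇒ adi (RI)
  rd: (w>>7)&0x7=0x0 → a
  imm: (w>>0)&0x7f=0x4a → #74

bz #0; nop; goto #-14; adi a, #74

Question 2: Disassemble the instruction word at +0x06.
ldr h, e

off 0x06: read c0 52 as little → 0x52c0
  top 6b → 0x14 → ldr [RR]
  rd: (w>>7)&0x7=0x5 → h
  rs: (w>>4)&0x7=0x4 → e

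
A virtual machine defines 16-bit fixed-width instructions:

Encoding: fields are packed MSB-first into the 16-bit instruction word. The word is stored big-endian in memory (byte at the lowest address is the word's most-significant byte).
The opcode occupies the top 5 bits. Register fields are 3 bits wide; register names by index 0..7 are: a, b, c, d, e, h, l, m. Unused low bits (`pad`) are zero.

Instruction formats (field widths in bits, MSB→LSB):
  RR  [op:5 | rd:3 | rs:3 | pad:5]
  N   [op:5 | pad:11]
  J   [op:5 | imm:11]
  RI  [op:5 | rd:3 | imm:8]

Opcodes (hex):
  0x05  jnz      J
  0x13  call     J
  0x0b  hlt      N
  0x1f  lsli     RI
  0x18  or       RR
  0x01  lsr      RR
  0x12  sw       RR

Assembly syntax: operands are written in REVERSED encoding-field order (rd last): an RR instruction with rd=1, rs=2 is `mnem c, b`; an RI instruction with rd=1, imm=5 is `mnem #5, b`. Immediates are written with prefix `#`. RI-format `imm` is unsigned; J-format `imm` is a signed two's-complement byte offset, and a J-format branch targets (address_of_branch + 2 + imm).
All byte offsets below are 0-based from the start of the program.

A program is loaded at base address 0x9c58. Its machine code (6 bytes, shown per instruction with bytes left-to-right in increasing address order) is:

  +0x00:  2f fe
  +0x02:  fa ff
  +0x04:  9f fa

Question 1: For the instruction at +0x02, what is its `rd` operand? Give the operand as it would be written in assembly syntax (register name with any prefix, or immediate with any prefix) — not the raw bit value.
c

[02] fa ff → 0xfaff
  top 5b → 0x1f → lsli [RI]
  rd@[10:8]=0x2 ⇒ c
  imm@[7:0]=0xff ⇒ #255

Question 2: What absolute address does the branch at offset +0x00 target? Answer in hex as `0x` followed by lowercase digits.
0x9c58

@+00  big-endian(2f fe) = 0x2ffe
  op=0x2ffe>>11=0x5 ⇒ jnz (J)
  [10:0] imm=2046 (s11→-2) = #-2
  target = base 0x9c58 + off 0x00 + 2 + imm -2 = 0x9c58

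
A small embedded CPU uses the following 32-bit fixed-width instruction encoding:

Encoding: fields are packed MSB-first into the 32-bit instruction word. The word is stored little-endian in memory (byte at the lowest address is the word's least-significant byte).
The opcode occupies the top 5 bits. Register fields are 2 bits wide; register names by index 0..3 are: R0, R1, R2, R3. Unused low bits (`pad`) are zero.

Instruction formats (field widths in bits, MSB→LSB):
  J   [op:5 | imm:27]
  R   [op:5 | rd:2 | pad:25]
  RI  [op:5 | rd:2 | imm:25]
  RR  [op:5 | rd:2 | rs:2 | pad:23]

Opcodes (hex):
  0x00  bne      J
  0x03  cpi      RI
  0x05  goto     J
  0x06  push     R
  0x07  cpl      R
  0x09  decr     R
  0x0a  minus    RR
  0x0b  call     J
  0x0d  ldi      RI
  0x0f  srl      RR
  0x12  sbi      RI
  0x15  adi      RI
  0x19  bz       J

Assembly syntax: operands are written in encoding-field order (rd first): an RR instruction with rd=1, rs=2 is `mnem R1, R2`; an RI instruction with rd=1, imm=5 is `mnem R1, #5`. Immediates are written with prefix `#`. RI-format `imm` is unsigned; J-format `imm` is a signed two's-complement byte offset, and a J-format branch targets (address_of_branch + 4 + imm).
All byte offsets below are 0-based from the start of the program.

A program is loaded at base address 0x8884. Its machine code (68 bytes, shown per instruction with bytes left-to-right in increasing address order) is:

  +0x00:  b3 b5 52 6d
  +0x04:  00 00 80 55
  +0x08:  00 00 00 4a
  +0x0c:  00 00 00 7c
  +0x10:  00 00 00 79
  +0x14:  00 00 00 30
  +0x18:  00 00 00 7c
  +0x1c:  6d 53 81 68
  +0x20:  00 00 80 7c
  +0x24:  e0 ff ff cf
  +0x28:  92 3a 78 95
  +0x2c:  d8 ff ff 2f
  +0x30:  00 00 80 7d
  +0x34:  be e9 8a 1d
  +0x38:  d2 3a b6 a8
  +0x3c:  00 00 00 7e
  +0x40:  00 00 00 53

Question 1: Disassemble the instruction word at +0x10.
srl R0, R2

[10] 00 00 00 79 → 0x79000000
  top 5b → 0xf → srl [RR]
  rd@[26:25]=0x0 ⇒ R0
  rs@[24:23]=0x2 ⇒ R2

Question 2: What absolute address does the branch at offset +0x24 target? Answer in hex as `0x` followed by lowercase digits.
@+24  little-endian(e0 ff ff cf) = 0xcfffffe0
  opcode bits[31:27]=0x19: bz/J
  imm@[26:0]=0x7ffffe0 (s27→-32) ⇒ #-32
  target = base 0x8884 + off 0x24 + 4 + imm -32 = 0x888c

0x888c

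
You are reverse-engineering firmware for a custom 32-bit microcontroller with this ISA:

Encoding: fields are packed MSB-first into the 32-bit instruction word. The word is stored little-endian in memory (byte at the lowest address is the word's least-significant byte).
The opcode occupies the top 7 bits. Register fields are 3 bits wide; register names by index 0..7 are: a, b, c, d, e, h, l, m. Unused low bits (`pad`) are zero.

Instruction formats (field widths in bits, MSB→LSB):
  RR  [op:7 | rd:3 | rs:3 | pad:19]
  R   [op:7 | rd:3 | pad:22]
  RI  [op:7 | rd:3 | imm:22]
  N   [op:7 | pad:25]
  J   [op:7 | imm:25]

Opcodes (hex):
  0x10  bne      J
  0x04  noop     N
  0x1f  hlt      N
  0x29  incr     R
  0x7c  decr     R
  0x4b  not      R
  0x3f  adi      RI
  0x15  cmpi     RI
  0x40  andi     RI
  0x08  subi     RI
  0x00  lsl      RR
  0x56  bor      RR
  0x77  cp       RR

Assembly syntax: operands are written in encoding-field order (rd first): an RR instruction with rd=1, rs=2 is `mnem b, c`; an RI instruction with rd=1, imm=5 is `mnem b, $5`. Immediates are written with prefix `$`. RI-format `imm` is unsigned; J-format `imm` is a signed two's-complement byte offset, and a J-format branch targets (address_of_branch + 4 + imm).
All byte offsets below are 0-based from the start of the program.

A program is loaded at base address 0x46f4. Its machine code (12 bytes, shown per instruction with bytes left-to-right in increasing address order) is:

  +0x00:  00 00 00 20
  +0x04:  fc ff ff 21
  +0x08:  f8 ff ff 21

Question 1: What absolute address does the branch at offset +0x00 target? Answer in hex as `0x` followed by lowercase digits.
@+00  little-endian(00 00 00 20) = 0x20000000
  top 7b → 0x10 → bne [J]
  imm@[24:0]=0x0 ⇒ $0
  target = base 0x46f4 + off 0x00 + 4 + imm 0 = 0x46f8

0x46f8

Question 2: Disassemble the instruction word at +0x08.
bne $-8

off 0x08: read f8 ff ff 21 as little → 0x21fffff8
  op=0x21fffff8>>25=0x10 ⇒ bne (J)
  [24:0] imm=33554424 (s25→-8) = $-8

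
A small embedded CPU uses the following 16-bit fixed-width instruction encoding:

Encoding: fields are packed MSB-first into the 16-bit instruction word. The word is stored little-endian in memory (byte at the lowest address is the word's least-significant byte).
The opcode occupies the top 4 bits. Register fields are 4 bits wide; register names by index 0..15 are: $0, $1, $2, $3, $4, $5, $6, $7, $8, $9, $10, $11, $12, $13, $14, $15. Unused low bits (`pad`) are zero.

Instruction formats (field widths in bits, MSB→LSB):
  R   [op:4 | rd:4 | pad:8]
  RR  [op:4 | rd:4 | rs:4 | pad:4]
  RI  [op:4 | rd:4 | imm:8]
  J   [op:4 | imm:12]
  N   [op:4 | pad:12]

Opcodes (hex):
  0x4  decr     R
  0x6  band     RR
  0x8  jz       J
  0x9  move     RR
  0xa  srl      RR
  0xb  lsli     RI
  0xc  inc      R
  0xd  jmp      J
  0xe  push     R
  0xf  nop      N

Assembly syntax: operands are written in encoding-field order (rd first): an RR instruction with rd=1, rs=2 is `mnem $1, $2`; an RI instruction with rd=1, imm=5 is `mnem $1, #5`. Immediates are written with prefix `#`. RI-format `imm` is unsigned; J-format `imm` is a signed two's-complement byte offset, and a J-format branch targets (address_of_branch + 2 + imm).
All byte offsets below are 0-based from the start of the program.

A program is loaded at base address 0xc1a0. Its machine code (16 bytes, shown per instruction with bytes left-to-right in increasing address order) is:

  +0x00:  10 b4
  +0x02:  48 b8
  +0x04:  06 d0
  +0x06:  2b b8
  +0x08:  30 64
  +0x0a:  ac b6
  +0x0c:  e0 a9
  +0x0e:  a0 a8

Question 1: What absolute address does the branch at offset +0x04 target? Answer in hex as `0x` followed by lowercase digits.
0xc1ac

off 0x04: read 06 d0 as little → 0xd006
  opcode bits[15:12]=0xd: jmp/J
  imm@[11:0]=0x6 ⇒ #6
  target = base 0xc1a0 + off 0x04 + 2 + imm 6 = 0xc1ac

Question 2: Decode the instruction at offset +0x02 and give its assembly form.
lsli $8, #72

+0x02: 48 b8 ⇒ word 0xb848 (little)
  top 4b → 0xb → lsli [RI]
  [11:8] rd=8 = $8
  [7:0] imm=72 = #72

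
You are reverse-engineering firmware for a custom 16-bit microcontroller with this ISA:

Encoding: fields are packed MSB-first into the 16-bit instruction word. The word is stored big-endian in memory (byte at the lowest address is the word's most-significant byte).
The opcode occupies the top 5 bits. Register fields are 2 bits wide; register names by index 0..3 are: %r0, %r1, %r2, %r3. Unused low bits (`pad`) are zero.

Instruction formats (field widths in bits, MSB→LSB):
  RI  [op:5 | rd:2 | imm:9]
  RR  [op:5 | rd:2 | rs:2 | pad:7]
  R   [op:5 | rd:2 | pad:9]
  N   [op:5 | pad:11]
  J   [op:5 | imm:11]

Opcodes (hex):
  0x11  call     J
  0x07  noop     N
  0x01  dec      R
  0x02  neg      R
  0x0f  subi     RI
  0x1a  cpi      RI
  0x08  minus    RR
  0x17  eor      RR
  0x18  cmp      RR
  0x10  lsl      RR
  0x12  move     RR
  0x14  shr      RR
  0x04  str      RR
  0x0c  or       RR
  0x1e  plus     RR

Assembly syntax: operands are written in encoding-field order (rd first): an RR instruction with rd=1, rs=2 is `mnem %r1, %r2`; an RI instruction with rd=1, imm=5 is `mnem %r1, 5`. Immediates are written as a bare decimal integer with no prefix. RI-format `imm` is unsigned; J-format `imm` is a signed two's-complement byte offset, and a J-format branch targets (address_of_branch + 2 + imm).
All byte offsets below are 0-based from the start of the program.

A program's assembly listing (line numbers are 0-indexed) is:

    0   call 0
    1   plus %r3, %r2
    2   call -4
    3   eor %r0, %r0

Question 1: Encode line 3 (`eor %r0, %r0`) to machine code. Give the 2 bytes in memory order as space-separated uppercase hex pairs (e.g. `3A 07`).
line 3 (eor): pack op=0x17:5|rd=0:2|rs=0:2|pad=0:7 = 0xb800; big→ b8 00

B8 00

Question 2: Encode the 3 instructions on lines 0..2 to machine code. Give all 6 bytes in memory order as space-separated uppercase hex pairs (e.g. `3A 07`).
88 00 F7 00 8F FC

0. call fields op=0x11:5|imm=0:11 → word 8800h → 88 00
1. plus fields op=0x1e:5|rd=3:2|rs=2:2|pad=0:7 → word f700h → f7 00
2. call fields op=0x11:5|imm=-4:11 → word 8ffch → 8f fc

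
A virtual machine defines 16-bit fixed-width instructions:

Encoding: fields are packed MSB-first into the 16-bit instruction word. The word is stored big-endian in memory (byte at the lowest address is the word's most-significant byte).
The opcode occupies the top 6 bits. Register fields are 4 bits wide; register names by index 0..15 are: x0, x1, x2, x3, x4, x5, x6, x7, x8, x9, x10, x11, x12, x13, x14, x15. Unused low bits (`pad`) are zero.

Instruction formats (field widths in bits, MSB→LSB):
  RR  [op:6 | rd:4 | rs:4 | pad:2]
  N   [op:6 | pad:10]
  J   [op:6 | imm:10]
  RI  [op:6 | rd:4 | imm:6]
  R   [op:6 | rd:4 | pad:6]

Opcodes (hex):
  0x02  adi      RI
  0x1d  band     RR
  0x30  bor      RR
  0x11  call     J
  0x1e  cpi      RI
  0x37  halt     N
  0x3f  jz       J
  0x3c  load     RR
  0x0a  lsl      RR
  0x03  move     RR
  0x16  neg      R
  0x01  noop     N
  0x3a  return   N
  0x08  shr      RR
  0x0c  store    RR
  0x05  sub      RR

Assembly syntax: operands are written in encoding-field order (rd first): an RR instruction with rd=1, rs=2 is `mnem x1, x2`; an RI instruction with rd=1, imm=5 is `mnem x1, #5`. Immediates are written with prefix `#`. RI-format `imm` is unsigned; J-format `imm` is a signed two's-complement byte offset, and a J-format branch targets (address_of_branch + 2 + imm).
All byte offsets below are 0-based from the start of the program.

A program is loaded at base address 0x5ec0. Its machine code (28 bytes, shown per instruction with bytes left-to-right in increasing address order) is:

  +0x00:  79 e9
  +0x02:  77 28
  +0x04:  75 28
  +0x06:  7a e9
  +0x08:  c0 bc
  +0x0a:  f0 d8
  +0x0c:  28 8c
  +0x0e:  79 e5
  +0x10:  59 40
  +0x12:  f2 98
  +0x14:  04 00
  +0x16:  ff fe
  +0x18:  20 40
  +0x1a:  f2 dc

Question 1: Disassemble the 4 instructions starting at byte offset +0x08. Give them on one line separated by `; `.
[08] c0 bc → 0xc0bc
  top 6b → 0x30 → bor [RR]
  rd: (w>>6)&0xf=0x2 → x2
  rs: (w>>2)&0xf=0xf → x15
[0a] f0 d8 → 0xf0d8
  top 6b → 0x3c → load [RR]
  rd: (w>>6)&0xf=0x3 → x3
  rs: (w>>2)&0xf=0x6 → x6
[0c] 28 8c → 0x288c
  top 6b → 0xa → lsl [RR]
  rd: (w>>6)&0xf=0x2 → x2
  rs: (w>>2)&0xf=0x3 → x3
[0e] 79 e5 → 0x79e5
  top 6b → 0x1e → cpi [RI]
  rd: (w>>6)&0xf=0x7 → x7
  imm: (w>>0)&0x3f=0x25 → #37

bor x2, x15; load x3, x6; lsl x2, x3; cpi x7, #37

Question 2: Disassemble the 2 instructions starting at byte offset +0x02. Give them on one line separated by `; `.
+0x02: 77 28 ⇒ word 0x7728 (big)
  top 6b → 0x1d → band [RR]
  rd@[9:6]=0xc ⇒ x12
  rs@[5:2]=0xa ⇒ x10
+0x04: 75 28 ⇒ word 0x7528 (big)
  top 6b → 0x1d → band [RR]
  rd@[9:6]=0x4 ⇒ x4
  rs@[5:2]=0xa ⇒ x10

band x12, x10; band x4, x10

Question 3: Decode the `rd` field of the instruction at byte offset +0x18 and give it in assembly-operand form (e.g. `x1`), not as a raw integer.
x1

@+18  big-endian(20 40) = 0x2040
  opcode bits[15:10]=0x8: shr/RR
  rd: (w>>6)&0xf=0x1 → x1
  rs: (w>>2)&0xf=0x0 → x0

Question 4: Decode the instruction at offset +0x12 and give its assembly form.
off 0x12: read f2 98 as big → 0xf298
  op=0xf298>>10=0x3c ⇒ load (RR)
  rd: (w>>6)&0xf=0xa → x10
  rs: (w>>2)&0xf=0x6 → x6

load x10, x6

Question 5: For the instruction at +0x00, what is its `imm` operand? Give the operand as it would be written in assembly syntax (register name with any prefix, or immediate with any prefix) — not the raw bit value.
[00] 79 e9 → 0x79e9
  opcode bits[15:10]=0x1e: cpi/RI
  rd@[9:6]=0x7 ⇒ x7
  imm@[5:0]=0x29 ⇒ #41

#41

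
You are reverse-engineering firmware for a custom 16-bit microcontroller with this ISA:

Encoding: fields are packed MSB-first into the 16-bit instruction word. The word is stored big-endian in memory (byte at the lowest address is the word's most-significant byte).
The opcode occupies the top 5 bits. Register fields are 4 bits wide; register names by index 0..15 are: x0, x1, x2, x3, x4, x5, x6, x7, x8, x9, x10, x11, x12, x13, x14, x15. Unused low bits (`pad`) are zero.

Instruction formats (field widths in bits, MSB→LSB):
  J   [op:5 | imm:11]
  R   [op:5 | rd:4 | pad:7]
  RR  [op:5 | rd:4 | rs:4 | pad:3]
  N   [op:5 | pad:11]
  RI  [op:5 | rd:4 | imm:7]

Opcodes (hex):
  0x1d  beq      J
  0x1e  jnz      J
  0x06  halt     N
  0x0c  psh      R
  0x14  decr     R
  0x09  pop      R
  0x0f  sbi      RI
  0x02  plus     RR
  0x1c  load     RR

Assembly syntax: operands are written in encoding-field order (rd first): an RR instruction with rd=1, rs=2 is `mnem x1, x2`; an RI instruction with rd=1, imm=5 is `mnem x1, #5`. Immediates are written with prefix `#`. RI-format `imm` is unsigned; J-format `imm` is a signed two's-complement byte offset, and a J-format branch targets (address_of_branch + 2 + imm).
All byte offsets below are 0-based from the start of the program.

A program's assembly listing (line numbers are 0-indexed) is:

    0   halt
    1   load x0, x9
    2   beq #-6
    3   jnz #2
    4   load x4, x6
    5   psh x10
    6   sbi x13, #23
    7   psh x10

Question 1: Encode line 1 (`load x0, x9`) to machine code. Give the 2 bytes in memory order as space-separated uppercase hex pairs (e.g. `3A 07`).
E0 48

1. load fields op=0x1c:5|rd=0:4|rs=9:4|pad=0:3 → word e048h → e0 48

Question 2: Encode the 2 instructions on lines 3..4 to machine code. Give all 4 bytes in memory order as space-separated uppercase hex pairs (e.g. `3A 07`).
F0 02 E2 30

3. jnz fields op=0x1e:5|imm=2:11 → word f002h → f0 02
4. load fields op=0x1c:5|rd=4:4|rs=6:4|pad=0:3 → word e230h → e2 30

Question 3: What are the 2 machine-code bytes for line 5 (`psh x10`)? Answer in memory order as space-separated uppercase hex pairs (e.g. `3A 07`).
65 00

L5: psh op=0xc:5|rd=10:4|pad=0:7 ⇒ 0x6500 ⇒ big 65 00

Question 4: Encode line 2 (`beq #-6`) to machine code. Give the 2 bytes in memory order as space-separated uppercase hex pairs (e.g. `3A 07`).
EF FA

2. beq fields op=0x1d:5|imm=-6:11 → word effah → ef fa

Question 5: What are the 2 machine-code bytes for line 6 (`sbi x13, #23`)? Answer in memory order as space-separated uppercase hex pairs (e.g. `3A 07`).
7E 97

6. sbi fields op=0xf:5|rd=13:4|imm=23:7 → word 7e97h → 7e 97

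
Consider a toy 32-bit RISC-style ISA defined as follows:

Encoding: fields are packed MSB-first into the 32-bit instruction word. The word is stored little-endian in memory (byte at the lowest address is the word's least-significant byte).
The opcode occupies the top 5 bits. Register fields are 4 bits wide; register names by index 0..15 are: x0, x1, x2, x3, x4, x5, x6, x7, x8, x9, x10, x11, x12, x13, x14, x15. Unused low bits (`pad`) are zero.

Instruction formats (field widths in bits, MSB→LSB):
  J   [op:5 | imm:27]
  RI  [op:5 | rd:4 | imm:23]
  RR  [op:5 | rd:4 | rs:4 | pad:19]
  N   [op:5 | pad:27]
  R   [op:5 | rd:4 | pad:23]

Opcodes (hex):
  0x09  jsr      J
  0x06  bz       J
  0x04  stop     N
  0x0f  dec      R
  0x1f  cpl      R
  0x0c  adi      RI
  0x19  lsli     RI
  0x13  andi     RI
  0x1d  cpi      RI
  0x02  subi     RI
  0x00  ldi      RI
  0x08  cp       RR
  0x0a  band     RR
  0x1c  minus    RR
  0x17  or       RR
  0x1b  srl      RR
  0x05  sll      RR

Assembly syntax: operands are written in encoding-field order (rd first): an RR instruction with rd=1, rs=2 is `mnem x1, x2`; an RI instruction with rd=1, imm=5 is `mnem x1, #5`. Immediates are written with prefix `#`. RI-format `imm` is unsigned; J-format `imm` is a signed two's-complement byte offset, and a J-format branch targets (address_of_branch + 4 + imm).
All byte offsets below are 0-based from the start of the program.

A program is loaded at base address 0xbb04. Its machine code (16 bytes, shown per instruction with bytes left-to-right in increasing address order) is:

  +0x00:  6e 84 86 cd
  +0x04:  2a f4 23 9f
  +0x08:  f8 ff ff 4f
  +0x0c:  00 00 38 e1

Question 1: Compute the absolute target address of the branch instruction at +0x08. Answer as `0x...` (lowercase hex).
0xbb08

off 0x08: read f8 ff ff 4f as little → 0x4ffffff8
  opcode bits[31:27]=0x9: jsr/J
  [26:0] imm=134217720 (s27→-8) = #-8
  target = base 0xbb04 + off 0x08 + 4 + imm -8 = 0xbb08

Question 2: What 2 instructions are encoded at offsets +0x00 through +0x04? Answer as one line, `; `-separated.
lsli x11, #427118; andi x14, #2356266

[00] 6e 84 86 cd → 0xcd86846e
  top 5b → 0x19 → lsli [RI]
  rd: (w>>23)&0xf=0xb → x11
  imm: (w>>0)&0x7fffff=0x6846e → #427118
[04] 2a f4 23 9f → 0x9f23f42a
  top 5b → 0x13 → andi [RI]
  rd: (w>>23)&0xf=0xe → x14
  imm: (w>>0)&0x7fffff=0x23f42a → #2356266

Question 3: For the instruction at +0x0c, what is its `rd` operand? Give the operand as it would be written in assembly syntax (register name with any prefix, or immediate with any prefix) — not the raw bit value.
x2

@+0c  little-endian(00 00 38 e1) = 0xe1380000
  opcode bits[31:27]=0x1c: minus/RR
  rd: (w>>23)&0xf=0x2 → x2
  rs: (w>>19)&0xf=0x7 → x7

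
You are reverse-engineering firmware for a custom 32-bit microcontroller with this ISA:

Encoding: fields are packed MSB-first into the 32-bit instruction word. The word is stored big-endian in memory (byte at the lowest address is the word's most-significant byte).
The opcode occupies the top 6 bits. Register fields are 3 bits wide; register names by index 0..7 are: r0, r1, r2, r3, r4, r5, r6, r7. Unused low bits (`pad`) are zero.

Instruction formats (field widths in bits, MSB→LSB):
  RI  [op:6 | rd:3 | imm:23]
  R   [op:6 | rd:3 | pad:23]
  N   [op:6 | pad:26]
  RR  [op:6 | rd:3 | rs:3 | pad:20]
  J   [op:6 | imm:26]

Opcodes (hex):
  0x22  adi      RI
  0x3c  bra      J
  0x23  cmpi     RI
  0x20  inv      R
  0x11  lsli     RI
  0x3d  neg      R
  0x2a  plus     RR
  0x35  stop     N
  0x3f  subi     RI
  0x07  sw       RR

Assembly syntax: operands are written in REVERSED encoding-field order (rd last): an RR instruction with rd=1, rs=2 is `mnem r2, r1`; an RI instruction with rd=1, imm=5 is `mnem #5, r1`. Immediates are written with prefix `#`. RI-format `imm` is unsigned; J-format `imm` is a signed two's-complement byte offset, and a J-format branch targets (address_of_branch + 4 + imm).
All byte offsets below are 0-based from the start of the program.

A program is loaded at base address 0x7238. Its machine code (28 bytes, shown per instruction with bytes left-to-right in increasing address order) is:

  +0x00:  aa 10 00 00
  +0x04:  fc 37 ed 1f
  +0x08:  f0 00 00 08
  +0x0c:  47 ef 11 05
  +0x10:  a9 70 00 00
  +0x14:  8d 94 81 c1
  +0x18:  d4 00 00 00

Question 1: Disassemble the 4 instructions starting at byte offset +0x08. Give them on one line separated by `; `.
bra #8; lsli #7278853, r7; plus r7, r2; cmpi #1343937, r3

[08] f0 00 00 08 → 0xf0000008
  opcode bits[31:26]=0x3c: bra/J
  imm@[25:0]=0x8 ⇒ #8
[0c] 47 ef 11 05 → 0x47ef1105
  opcode bits[31:26]=0x11: lsli/RI
  rd@[25:23]=0x7 ⇒ r7
  imm@[22:0]=0x6f1105 ⇒ #7278853
[10] a9 70 00 00 → 0xa9700000
  opcode bits[31:26]=0x2a: plus/RR
  rd@[25:23]=0x2 ⇒ r2
  rs@[22:20]=0x7 ⇒ r7
[14] 8d 94 81 c1 → 0x8d9481c1
  opcode bits[31:26]=0x23: cmpi/RI
  rd@[25:23]=0x3 ⇒ r3
  imm@[22:0]=0x1481c1 ⇒ #1343937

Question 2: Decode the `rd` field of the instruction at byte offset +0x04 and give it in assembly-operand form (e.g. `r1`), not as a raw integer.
r0

@+04  big-endian(fc 37 ed 1f) = 0xfc37ed1f
  top 6b → 0x3f → subi [RI]
  rd@[25:23]=0x0 ⇒ r0
  imm@[22:0]=0x37ed1f ⇒ #3665183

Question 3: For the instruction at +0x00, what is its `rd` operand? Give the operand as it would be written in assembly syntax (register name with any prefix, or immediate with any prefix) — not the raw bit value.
[00] aa 10 00 00 → 0xaa100000
  opcode bits[31:26]=0x2a: plus/RR
  rd: (w>>23)&0x7=0x4 → r4
  rs: (w>>20)&0x7=0x1 → r1

r4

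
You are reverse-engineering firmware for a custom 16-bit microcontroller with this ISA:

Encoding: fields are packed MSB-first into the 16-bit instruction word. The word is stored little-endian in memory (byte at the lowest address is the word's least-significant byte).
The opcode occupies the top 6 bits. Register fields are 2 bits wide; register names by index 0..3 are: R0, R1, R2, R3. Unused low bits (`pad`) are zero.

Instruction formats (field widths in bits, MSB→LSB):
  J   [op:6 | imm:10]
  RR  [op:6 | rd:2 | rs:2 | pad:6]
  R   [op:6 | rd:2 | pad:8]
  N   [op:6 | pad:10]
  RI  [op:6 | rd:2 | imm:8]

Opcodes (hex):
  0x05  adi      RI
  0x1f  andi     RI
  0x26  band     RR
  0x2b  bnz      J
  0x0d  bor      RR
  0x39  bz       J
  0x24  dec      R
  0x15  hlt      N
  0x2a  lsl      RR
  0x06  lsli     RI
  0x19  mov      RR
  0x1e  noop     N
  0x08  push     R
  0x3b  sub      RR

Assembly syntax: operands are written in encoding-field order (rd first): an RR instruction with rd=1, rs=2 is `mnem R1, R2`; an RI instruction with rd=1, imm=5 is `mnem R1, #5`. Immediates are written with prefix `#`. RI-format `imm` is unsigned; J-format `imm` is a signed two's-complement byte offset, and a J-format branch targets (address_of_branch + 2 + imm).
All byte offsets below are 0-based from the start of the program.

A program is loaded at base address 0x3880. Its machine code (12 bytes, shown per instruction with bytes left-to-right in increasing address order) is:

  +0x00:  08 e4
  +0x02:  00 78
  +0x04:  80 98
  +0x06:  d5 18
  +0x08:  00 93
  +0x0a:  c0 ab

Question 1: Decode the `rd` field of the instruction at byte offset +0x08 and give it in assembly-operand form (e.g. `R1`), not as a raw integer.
R3

@+08  little-endian(00 93) = 0x9300
  top 6b → 0x24 → dec [R]
  rd@[9:8]=0x3 ⇒ R3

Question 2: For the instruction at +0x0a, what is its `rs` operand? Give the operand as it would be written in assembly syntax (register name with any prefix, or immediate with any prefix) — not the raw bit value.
off 0x0a: read c0 ab as little → 0xabc0
  opcode bits[15:10]=0x2a: lsl/RR
  rd: (w>>8)&0x3=0x3 → R3
  rs: (w>>6)&0x3=0x3 → R3

R3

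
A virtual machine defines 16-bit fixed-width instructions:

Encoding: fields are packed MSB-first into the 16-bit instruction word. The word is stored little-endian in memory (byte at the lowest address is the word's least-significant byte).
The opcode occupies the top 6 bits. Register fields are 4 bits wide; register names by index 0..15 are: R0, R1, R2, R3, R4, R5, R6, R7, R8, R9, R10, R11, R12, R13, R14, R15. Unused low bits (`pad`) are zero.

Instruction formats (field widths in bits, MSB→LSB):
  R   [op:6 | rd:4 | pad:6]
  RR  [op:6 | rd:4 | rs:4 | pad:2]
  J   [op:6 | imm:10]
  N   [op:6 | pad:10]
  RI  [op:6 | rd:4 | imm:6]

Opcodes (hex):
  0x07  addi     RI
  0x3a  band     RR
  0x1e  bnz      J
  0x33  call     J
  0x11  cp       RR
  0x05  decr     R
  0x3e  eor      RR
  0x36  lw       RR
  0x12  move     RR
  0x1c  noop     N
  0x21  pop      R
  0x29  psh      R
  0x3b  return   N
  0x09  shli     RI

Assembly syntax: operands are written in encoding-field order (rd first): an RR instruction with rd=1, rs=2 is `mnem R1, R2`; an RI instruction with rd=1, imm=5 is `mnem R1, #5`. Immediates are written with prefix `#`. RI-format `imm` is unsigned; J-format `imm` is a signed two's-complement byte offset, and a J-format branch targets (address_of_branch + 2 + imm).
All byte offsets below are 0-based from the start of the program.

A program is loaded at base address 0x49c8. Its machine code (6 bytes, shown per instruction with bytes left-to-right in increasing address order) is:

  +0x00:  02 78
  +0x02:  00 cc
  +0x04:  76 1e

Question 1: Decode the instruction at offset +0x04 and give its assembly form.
[04] 76 1e → 0x1e76
  op=0x1e76>>10=0x7 ⇒ addi (RI)
  rd@[9:6]=0x9 ⇒ R9
  imm@[5:0]=0x36 ⇒ #54

addi R9, #54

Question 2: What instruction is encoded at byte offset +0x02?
call #0

@+02  little-endian(00 cc) = 0xcc00
  op=0xcc00>>10=0x33 ⇒ call (J)
  imm@[9:0]=0x0 ⇒ #0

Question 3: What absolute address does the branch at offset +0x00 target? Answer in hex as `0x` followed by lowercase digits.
+0x00: 02 78 ⇒ word 0x7802 (little)
  op=0x7802>>10=0x1e ⇒ bnz (J)
  [9:0] imm=2 = #2
  target = base 0x49c8 + off 0x00 + 2 + imm 2 = 0x49cc

0x49cc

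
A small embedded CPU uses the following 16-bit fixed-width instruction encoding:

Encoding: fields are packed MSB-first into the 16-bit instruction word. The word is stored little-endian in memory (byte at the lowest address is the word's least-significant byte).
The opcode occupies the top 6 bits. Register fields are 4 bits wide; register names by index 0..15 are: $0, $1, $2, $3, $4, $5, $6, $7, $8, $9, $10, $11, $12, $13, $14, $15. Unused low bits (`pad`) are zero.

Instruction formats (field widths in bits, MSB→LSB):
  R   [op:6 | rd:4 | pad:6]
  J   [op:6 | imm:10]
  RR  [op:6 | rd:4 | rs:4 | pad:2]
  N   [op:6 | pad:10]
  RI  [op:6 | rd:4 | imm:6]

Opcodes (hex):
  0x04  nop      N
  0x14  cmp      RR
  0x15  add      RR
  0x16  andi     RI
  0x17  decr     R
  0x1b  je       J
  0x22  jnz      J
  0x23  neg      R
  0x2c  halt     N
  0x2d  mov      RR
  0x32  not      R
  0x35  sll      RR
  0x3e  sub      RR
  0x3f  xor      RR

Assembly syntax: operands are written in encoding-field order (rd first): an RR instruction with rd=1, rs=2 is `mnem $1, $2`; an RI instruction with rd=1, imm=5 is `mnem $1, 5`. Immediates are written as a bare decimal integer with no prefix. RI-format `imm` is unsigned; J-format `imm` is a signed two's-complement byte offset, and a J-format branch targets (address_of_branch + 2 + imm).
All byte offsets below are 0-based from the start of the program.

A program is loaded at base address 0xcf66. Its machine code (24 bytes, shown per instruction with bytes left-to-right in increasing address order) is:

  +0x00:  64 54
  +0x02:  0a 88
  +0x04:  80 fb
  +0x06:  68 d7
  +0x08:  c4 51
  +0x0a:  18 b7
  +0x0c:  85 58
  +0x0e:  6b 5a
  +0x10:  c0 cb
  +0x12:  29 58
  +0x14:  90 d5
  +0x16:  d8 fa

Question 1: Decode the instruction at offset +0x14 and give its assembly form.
@+14  little-endian(90 d5) = 0xd590
  opcode bits[15:10]=0x35: sll/RR
  [9:6] rd=6 = $6
  [5:2] rs=4 = $4

sll $6, $4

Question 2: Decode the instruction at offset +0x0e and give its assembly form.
[0e] 6b 5a → 0x5a6b
  opcode bits[15:10]=0x16: andi/RI
  rd@[9:6]=0x9 ⇒ $9
  imm@[5:0]=0x2b ⇒ 43

andi $9, 43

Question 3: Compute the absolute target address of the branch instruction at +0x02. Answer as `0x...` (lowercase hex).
[02] 0a 88 → 0x880a
  top 6b → 0x22 → jnz [J]
  [9:0] imm=10 = 10
  target = base 0xcf66 + off 0x02 + 2 + imm 10 = 0xcf74

0xcf74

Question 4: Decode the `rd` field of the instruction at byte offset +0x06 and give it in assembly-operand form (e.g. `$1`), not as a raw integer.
@+06  little-endian(68 d7) = 0xd768
  op=0xd768>>10=0x35 ⇒ sll (RR)
  rd: (w>>6)&0xf=0xd → $13
  rs: (w>>2)&0xf=0xa → $10

$13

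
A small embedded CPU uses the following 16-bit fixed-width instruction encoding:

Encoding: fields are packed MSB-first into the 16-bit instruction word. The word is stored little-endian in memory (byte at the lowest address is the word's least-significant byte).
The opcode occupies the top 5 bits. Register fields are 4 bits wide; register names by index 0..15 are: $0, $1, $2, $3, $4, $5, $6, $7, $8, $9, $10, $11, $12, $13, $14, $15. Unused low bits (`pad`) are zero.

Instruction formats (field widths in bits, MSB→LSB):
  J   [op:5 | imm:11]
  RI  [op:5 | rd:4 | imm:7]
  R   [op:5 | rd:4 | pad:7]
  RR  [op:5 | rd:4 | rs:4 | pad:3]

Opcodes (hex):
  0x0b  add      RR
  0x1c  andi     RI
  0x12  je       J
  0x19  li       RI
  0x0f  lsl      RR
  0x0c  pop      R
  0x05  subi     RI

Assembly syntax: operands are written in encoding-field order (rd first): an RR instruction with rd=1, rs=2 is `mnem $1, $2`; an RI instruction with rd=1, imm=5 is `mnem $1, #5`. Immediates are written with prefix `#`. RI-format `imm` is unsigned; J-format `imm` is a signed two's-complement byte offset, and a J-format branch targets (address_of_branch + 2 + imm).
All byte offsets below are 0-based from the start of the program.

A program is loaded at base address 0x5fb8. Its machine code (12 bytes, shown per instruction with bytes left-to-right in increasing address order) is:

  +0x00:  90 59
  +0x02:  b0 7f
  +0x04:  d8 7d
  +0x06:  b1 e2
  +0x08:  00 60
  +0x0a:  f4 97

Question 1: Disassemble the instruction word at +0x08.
+0x08: 00 60 ⇒ word 0x6000 (little)
  op=0x6000>>11=0xc ⇒ pop (R)
  rd@[10:7]=0x0 ⇒ $0

pop $0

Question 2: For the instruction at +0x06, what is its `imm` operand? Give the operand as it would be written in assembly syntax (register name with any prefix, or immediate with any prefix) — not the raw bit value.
#49

+0x06: b1 e2 ⇒ word 0xe2b1 (little)
  top 5b → 0x1c → andi [RI]
  rd: (w>>7)&0xf=0x5 → $5
  imm: (w>>0)&0x7f=0x31 → #49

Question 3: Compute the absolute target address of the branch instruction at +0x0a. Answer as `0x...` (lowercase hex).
0x5fb8

+0x0a: f4 97 ⇒ word 0x97f4 (little)
  op=0x97f4>>11=0x12 ⇒ je (J)
  [10:0] imm=2036 (s11→-12) = #-12
  target = base 0x5fb8 + off 0x0a + 2 + imm -12 = 0x5fb8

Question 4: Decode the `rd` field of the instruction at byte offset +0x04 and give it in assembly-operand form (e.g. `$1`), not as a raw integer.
$11

off 0x04: read d8 7d as little → 0x7dd8
  opcode bits[15:11]=0xf: lsl/RR
  rd@[10:7]=0xb ⇒ $11
  rs@[6:3]=0xb ⇒ $11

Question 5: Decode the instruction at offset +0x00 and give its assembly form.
[00] 90 59 → 0x5990
  top 5b → 0xb → add [RR]
  [10:7] rd=3 = $3
  [6:3] rs=2 = $2

add $3, $2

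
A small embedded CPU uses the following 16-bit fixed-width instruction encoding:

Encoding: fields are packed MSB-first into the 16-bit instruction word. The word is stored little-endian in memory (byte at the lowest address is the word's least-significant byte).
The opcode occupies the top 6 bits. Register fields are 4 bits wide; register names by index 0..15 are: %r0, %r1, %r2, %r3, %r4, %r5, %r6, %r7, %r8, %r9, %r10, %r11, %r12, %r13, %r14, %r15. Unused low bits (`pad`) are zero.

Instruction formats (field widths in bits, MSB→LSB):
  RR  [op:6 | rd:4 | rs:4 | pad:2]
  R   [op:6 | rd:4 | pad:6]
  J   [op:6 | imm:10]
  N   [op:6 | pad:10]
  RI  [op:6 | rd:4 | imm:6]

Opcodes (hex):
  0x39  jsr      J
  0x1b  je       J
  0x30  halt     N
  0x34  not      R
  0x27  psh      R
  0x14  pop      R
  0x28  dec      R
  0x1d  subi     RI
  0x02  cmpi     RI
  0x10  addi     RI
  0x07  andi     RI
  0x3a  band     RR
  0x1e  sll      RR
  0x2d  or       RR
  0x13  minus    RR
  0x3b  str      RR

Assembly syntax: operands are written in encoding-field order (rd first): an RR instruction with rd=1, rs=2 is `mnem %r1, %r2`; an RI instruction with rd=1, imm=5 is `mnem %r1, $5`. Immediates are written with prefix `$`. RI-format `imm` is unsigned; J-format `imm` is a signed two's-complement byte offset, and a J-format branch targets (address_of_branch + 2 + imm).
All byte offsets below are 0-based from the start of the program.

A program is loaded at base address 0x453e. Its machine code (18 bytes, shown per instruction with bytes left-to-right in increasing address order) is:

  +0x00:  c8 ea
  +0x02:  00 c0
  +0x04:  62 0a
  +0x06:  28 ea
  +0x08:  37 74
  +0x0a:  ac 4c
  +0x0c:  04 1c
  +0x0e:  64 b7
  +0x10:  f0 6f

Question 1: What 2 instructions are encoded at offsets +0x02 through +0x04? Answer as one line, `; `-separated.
halt; cmpi %r9, $34

off 0x02: read 00 c0 as little → 0xc000
  opcode bits[15:10]=0x30: halt/N
off 0x04: read 62 0a as little → 0x0a62
  opcode bits[15:10]=0x2: cmpi/RI
  rd: (w>>6)&0xf=0x9 → %r9
  imm: (w>>0)&0x3f=0x22 → $34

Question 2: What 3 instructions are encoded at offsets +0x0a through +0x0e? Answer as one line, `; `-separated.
off 0x0a: read ac 4c as little → 0x4cac
  op=0x4cac>>10=0x13 ⇒ minus (RR)
  rd: (w>>6)&0xf=0x2 → %r2
  rs: (w>>2)&0xf=0xb → %r11
off 0x0c: read 04 1c as little → 0x1c04
  op=0x1c04>>10=0x7 ⇒ andi (RI)
  rd: (w>>6)&0xf=0x0 → %r0
  imm: (w>>0)&0x3f=0x4 → $4
off 0x0e: read 64 b7 as little → 0xb764
  op=0xb764>>10=0x2d ⇒ or (RR)
  rd: (w>>6)&0xf=0xd → %r13
  rs: (w>>2)&0xf=0x9 → %r9

minus %r2, %r11; andi %r0, $4; or %r13, %r9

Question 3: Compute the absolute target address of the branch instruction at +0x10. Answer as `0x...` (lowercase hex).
0x4540

off 0x10: read f0 6f as little → 0x6ff0
  op=0x6ff0>>10=0x1b ⇒ je (J)
  imm@[9:0]=0x3f0 (s10→-16) ⇒ $-16
  target = base 0x453e + off 0x10 + 2 + imm -16 = 0x4540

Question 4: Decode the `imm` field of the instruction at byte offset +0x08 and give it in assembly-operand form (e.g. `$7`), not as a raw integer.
$55

@+08  little-endian(37 74) = 0x7437
  op=0x7437>>10=0x1d ⇒ subi (RI)
  rd@[9:6]=0x0 ⇒ %r0
  imm@[5:0]=0x37 ⇒ $55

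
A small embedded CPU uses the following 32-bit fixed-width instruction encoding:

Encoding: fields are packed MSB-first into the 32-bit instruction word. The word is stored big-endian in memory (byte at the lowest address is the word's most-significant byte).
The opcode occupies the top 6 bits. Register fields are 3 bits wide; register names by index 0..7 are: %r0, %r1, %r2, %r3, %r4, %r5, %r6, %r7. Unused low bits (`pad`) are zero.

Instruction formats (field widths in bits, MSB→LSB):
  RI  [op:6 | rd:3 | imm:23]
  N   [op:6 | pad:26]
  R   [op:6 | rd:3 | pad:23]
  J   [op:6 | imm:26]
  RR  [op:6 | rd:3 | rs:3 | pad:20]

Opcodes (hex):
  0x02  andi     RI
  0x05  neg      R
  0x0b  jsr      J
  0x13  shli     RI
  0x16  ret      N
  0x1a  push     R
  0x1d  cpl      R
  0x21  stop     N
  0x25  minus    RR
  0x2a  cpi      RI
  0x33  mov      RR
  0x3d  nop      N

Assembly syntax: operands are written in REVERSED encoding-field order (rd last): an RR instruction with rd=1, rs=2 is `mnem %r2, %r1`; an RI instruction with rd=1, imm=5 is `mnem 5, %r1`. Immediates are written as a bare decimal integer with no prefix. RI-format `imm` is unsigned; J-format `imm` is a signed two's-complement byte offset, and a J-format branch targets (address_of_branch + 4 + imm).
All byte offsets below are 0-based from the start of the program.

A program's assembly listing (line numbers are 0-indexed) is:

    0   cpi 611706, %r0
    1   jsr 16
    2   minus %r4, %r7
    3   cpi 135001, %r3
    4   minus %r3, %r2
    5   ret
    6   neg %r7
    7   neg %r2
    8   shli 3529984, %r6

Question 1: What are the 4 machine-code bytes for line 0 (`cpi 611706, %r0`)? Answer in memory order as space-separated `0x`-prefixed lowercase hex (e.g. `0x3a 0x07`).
0xa8 0x09 0x55 0x7a

0. cpi fields op=0x2a:6|rd=0:3|imm=611706:23 → word a809557ah → a8 09 55 7a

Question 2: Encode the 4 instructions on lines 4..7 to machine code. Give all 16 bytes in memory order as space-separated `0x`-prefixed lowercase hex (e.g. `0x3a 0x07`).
line 4 (minus): pack op=0x25:6|rd=2:3|rs=3:3|pad=0:20 = 0x95300000; big→ 95 30 00 00
line 5 (ret): pack op=0x16:6|pad=0:26 = 0x58000000; big→ 58 00 00 00
line 6 (neg): pack op=0x5:6|rd=7:3|pad=0:23 = 0x17800000; big→ 17 80 00 00
line 7 (neg): pack op=0x5:6|rd=2:3|pad=0:23 = 0x15000000; big→ 15 00 00 00

0x95 0x30 0x00 0x00 0x58 0x00 0x00 0x00 0x17 0x80 0x00 0x00 0x15 0x00 0x00 0x00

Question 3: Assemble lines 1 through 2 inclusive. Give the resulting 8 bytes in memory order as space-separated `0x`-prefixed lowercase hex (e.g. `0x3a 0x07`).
0x2c 0x00 0x00 0x10 0x97 0xc0 0x00 0x00

L1: jsr op=0xb:6|imm=16:26 ⇒ 0x2c000010 ⇒ big 2c 00 00 10
L2: minus op=0x25:6|rd=7:3|rs=4:3|pad=0:20 ⇒ 0x97c00000 ⇒ big 97 c0 00 00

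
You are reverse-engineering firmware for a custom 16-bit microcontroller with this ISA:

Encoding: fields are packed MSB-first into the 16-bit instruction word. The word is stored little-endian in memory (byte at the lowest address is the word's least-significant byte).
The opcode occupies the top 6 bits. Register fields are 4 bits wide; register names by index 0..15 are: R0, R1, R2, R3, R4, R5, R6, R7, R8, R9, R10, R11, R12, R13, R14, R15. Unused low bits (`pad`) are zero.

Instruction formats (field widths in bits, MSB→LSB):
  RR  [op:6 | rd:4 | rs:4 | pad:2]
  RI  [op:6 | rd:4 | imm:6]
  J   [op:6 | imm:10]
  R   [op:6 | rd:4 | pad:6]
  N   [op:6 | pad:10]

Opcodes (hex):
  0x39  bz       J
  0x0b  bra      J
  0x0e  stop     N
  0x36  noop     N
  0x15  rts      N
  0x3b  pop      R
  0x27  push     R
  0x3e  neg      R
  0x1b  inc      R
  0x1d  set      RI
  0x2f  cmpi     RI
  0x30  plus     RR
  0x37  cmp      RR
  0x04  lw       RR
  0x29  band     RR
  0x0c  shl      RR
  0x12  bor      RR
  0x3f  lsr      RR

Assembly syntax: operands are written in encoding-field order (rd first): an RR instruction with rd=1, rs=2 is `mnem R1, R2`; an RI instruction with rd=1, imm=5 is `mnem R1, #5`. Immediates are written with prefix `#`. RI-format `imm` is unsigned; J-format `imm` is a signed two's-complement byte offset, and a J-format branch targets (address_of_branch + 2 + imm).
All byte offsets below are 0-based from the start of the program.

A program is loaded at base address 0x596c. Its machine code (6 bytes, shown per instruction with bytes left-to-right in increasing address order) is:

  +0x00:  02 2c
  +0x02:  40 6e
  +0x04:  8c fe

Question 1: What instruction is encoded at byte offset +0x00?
bra #2

+0x00: 02 2c ⇒ word 0x2c02 (little)
  top 6b → 0xb → bra [J]
  imm: (w>>0)&0x3ff=0x2 → #2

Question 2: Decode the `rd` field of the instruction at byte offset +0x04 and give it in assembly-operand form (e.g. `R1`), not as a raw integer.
R10

@+04  little-endian(8c fe) = 0xfe8c
  op=0xfe8c>>10=0x3f ⇒ lsr (RR)
  [9:6] rd=10 = R10
  [5:2] rs=3 = R3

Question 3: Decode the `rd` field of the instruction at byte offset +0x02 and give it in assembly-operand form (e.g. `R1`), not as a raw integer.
R9

[02] 40 6e → 0x6e40
  op=0x6e40>>10=0x1b ⇒ inc (R)
  rd: (w>>6)&0xf=0x9 → R9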